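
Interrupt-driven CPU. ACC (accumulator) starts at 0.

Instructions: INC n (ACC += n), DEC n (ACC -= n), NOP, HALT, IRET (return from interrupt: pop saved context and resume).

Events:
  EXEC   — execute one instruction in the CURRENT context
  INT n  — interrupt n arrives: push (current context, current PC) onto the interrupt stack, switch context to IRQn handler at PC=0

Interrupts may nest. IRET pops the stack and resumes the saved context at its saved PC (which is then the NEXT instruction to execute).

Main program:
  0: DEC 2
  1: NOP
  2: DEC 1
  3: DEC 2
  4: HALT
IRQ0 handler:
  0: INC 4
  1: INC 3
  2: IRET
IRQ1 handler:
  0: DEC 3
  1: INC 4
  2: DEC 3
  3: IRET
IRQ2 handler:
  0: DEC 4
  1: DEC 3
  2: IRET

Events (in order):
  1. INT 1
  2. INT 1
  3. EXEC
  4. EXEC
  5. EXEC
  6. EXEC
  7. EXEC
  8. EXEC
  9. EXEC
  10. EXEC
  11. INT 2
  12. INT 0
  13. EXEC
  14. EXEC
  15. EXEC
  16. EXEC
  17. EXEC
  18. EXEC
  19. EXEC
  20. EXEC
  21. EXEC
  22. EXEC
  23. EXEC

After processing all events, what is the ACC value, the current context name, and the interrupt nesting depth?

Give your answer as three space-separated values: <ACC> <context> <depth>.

Event 1 (INT 1): INT 1 arrives: push (MAIN, PC=0), enter IRQ1 at PC=0 (depth now 1)
Event 2 (INT 1): INT 1 arrives: push (IRQ1, PC=0), enter IRQ1 at PC=0 (depth now 2)
Event 3 (EXEC): [IRQ1] PC=0: DEC 3 -> ACC=-3
Event 4 (EXEC): [IRQ1] PC=1: INC 4 -> ACC=1
Event 5 (EXEC): [IRQ1] PC=2: DEC 3 -> ACC=-2
Event 6 (EXEC): [IRQ1] PC=3: IRET -> resume IRQ1 at PC=0 (depth now 1)
Event 7 (EXEC): [IRQ1] PC=0: DEC 3 -> ACC=-5
Event 8 (EXEC): [IRQ1] PC=1: INC 4 -> ACC=-1
Event 9 (EXEC): [IRQ1] PC=2: DEC 3 -> ACC=-4
Event 10 (EXEC): [IRQ1] PC=3: IRET -> resume MAIN at PC=0 (depth now 0)
Event 11 (INT 2): INT 2 arrives: push (MAIN, PC=0), enter IRQ2 at PC=0 (depth now 1)
Event 12 (INT 0): INT 0 arrives: push (IRQ2, PC=0), enter IRQ0 at PC=0 (depth now 2)
Event 13 (EXEC): [IRQ0] PC=0: INC 4 -> ACC=0
Event 14 (EXEC): [IRQ0] PC=1: INC 3 -> ACC=3
Event 15 (EXEC): [IRQ0] PC=2: IRET -> resume IRQ2 at PC=0 (depth now 1)
Event 16 (EXEC): [IRQ2] PC=0: DEC 4 -> ACC=-1
Event 17 (EXEC): [IRQ2] PC=1: DEC 3 -> ACC=-4
Event 18 (EXEC): [IRQ2] PC=2: IRET -> resume MAIN at PC=0 (depth now 0)
Event 19 (EXEC): [MAIN] PC=0: DEC 2 -> ACC=-6
Event 20 (EXEC): [MAIN] PC=1: NOP
Event 21 (EXEC): [MAIN] PC=2: DEC 1 -> ACC=-7
Event 22 (EXEC): [MAIN] PC=3: DEC 2 -> ACC=-9
Event 23 (EXEC): [MAIN] PC=4: HALT

Answer: -9 MAIN 0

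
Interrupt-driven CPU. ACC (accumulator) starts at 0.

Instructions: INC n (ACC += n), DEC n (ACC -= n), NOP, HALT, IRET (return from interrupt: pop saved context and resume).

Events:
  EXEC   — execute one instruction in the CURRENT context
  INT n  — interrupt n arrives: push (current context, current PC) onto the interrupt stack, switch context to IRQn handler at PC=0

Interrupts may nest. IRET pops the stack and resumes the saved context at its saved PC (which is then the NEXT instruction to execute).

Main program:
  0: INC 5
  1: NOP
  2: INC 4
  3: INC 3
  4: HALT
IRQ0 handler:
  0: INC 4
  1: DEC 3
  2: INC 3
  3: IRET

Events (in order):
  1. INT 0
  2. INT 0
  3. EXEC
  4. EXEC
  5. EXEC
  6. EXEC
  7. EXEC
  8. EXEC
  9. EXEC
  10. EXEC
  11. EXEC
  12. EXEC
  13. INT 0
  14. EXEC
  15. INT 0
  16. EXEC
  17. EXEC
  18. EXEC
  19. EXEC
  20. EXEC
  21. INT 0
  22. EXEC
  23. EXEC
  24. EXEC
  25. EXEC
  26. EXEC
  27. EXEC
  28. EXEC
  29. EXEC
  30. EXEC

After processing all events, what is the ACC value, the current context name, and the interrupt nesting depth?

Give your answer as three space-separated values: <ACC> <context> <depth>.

Event 1 (INT 0): INT 0 arrives: push (MAIN, PC=0), enter IRQ0 at PC=0 (depth now 1)
Event 2 (INT 0): INT 0 arrives: push (IRQ0, PC=0), enter IRQ0 at PC=0 (depth now 2)
Event 3 (EXEC): [IRQ0] PC=0: INC 4 -> ACC=4
Event 4 (EXEC): [IRQ0] PC=1: DEC 3 -> ACC=1
Event 5 (EXEC): [IRQ0] PC=2: INC 3 -> ACC=4
Event 6 (EXEC): [IRQ0] PC=3: IRET -> resume IRQ0 at PC=0 (depth now 1)
Event 7 (EXEC): [IRQ0] PC=0: INC 4 -> ACC=8
Event 8 (EXEC): [IRQ0] PC=1: DEC 3 -> ACC=5
Event 9 (EXEC): [IRQ0] PC=2: INC 3 -> ACC=8
Event 10 (EXEC): [IRQ0] PC=3: IRET -> resume MAIN at PC=0 (depth now 0)
Event 11 (EXEC): [MAIN] PC=0: INC 5 -> ACC=13
Event 12 (EXEC): [MAIN] PC=1: NOP
Event 13 (INT 0): INT 0 arrives: push (MAIN, PC=2), enter IRQ0 at PC=0 (depth now 1)
Event 14 (EXEC): [IRQ0] PC=0: INC 4 -> ACC=17
Event 15 (INT 0): INT 0 arrives: push (IRQ0, PC=1), enter IRQ0 at PC=0 (depth now 2)
Event 16 (EXEC): [IRQ0] PC=0: INC 4 -> ACC=21
Event 17 (EXEC): [IRQ0] PC=1: DEC 3 -> ACC=18
Event 18 (EXEC): [IRQ0] PC=2: INC 3 -> ACC=21
Event 19 (EXEC): [IRQ0] PC=3: IRET -> resume IRQ0 at PC=1 (depth now 1)
Event 20 (EXEC): [IRQ0] PC=1: DEC 3 -> ACC=18
Event 21 (INT 0): INT 0 arrives: push (IRQ0, PC=2), enter IRQ0 at PC=0 (depth now 2)
Event 22 (EXEC): [IRQ0] PC=0: INC 4 -> ACC=22
Event 23 (EXEC): [IRQ0] PC=1: DEC 3 -> ACC=19
Event 24 (EXEC): [IRQ0] PC=2: INC 3 -> ACC=22
Event 25 (EXEC): [IRQ0] PC=3: IRET -> resume IRQ0 at PC=2 (depth now 1)
Event 26 (EXEC): [IRQ0] PC=2: INC 3 -> ACC=25
Event 27 (EXEC): [IRQ0] PC=3: IRET -> resume MAIN at PC=2 (depth now 0)
Event 28 (EXEC): [MAIN] PC=2: INC 4 -> ACC=29
Event 29 (EXEC): [MAIN] PC=3: INC 3 -> ACC=32
Event 30 (EXEC): [MAIN] PC=4: HALT

Answer: 32 MAIN 0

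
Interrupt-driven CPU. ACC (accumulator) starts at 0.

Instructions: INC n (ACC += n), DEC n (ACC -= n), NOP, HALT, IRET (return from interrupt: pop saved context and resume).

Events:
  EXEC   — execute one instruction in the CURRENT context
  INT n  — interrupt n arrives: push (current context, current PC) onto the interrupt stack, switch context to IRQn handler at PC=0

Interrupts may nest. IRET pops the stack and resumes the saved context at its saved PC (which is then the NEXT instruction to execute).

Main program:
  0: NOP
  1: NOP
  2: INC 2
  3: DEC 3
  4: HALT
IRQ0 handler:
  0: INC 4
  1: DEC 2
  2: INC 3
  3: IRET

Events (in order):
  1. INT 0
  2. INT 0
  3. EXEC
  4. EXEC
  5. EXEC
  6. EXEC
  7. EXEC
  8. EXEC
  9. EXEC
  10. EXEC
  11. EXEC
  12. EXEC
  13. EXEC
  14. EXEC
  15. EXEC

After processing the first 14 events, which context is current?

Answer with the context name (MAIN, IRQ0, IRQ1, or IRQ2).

Answer: MAIN

Derivation:
Event 1 (INT 0): INT 0 arrives: push (MAIN, PC=0), enter IRQ0 at PC=0 (depth now 1)
Event 2 (INT 0): INT 0 arrives: push (IRQ0, PC=0), enter IRQ0 at PC=0 (depth now 2)
Event 3 (EXEC): [IRQ0] PC=0: INC 4 -> ACC=4
Event 4 (EXEC): [IRQ0] PC=1: DEC 2 -> ACC=2
Event 5 (EXEC): [IRQ0] PC=2: INC 3 -> ACC=5
Event 6 (EXEC): [IRQ0] PC=3: IRET -> resume IRQ0 at PC=0 (depth now 1)
Event 7 (EXEC): [IRQ0] PC=0: INC 4 -> ACC=9
Event 8 (EXEC): [IRQ0] PC=1: DEC 2 -> ACC=7
Event 9 (EXEC): [IRQ0] PC=2: INC 3 -> ACC=10
Event 10 (EXEC): [IRQ0] PC=3: IRET -> resume MAIN at PC=0 (depth now 0)
Event 11 (EXEC): [MAIN] PC=0: NOP
Event 12 (EXEC): [MAIN] PC=1: NOP
Event 13 (EXEC): [MAIN] PC=2: INC 2 -> ACC=12
Event 14 (EXEC): [MAIN] PC=3: DEC 3 -> ACC=9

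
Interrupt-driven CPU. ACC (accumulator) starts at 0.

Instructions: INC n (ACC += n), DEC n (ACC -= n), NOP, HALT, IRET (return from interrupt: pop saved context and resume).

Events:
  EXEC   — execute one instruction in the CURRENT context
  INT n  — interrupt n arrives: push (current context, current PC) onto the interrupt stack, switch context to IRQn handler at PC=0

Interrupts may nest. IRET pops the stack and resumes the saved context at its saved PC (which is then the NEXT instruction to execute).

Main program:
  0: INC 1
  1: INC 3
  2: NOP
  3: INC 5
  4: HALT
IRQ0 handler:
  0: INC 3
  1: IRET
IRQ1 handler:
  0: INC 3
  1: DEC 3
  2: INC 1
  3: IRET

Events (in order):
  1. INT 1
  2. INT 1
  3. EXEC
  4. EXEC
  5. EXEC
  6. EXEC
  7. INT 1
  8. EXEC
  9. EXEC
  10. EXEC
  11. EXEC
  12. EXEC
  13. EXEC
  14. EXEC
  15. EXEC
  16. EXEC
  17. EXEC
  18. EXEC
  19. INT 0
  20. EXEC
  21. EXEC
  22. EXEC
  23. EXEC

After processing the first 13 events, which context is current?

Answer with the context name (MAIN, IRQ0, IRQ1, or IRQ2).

Answer: IRQ1

Derivation:
Event 1 (INT 1): INT 1 arrives: push (MAIN, PC=0), enter IRQ1 at PC=0 (depth now 1)
Event 2 (INT 1): INT 1 arrives: push (IRQ1, PC=0), enter IRQ1 at PC=0 (depth now 2)
Event 3 (EXEC): [IRQ1] PC=0: INC 3 -> ACC=3
Event 4 (EXEC): [IRQ1] PC=1: DEC 3 -> ACC=0
Event 5 (EXEC): [IRQ1] PC=2: INC 1 -> ACC=1
Event 6 (EXEC): [IRQ1] PC=3: IRET -> resume IRQ1 at PC=0 (depth now 1)
Event 7 (INT 1): INT 1 arrives: push (IRQ1, PC=0), enter IRQ1 at PC=0 (depth now 2)
Event 8 (EXEC): [IRQ1] PC=0: INC 3 -> ACC=4
Event 9 (EXEC): [IRQ1] PC=1: DEC 3 -> ACC=1
Event 10 (EXEC): [IRQ1] PC=2: INC 1 -> ACC=2
Event 11 (EXEC): [IRQ1] PC=3: IRET -> resume IRQ1 at PC=0 (depth now 1)
Event 12 (EXEC): [IRQ1] PC=0: INC 3 -> ACC=5
Event 13 (EXEC): [IRQ1] PC=1: DEC 3 -> ACC=2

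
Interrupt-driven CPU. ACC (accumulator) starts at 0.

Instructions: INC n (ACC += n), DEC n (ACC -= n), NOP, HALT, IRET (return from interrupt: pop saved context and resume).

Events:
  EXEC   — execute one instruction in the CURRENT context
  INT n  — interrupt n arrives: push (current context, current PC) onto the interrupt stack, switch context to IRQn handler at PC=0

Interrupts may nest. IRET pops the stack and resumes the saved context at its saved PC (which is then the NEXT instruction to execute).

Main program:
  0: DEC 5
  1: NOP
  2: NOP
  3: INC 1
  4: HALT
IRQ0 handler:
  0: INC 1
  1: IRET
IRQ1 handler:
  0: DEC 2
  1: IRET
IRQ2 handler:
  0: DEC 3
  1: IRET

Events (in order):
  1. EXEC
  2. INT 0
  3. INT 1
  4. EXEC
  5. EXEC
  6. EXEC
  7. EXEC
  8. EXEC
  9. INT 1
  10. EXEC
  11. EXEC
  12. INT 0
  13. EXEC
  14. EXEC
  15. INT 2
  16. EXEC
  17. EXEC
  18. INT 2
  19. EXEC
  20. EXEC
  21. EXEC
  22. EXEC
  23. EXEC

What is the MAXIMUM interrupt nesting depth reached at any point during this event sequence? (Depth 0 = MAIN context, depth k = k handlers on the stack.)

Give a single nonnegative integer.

Event 1 (EXEC): [MAIN] PC=0: DEC 5 -> ACC=-5 [depth=0]
Event 2 (INT 0): INT 0 arrives: push (MAIN, PC=1), enter IRQ0 at PC=0 (depth now 1) [depth=1]
Event 3 (INT 1): INT 1 arrives: push (IRQ0, PC=0), enter IRQ1 at PC=0 (depth now 2) [depth=2]
Event 4 (EXEC): [IRQ1] PC=0: DEC 2 -> ACC=-7 [depth=2]
Event 5 (EXEC): [IRQ1] PC=1: IRET -> resume IRQ0 at PC=0 (depth now 1) [depth=1]
Event 6 (EXEC): [IRQ0] PC=0: INC 1 -> ACC=-6 [depth=1]
Event 7 (EXEC): [IRQ0] PC=1: IRET -> resume MAIN at PC=1 (depth now 0) [depth=0]
Event 8 (EXEC): [MAIN] PC=1: NOP [depth=0]
Event 9 (INT 1): INT 1 arrives: push (MAIN, PC=2), enter IRQ1 at PC=0 (depth now 1) [depth=1]
Event 10 (EXEC): [IRQ1] PC=0: DEC 2 -> ACC=-8 [depth=1]
Event 11 (EXEC): [IRQ1] PC=1: IRET -> resume MAIN at PC=2 (depth now 0) [depth=0]
Event 12 (INT 0): INT 0 arrives: push (MAIN, PC=2), enter IRQ0 at PC=0 (depth now 1) [depth=1]
Event 13 (EXEC): [IRQ0] PC=0: INC 1 -> ACC=-7 [depth=1]
Event 14 (EXEC): [IRQ0] PC=1: IRET -> resume MAIN at PC=2 (depth now 0) [depth=0]
Event 15 (INT 2): INT 2 arrives: push (MAIN, PC=2), enter IRQ2 at PC=0 (depth now 1) [depth=1]
Event 16 (EXEC): [IRQ2] PC=0: DEC 3 -> ACC=-10 [depth=1]
Event 17 (EXEC): [IRQ2] PC=1: IRET -> resume MAIN at PC=2 (depth now 0) [depth=0]
Event 18 (INT 2): INT 2 arrives: push (MAIN, PC=2), enter IRQ2 at PC=0 (depth now 1) [depth=1]
Event 19 (EXEC): [IRQ2] PC=0: DEC 3 -> ACC=-13 [depth=1]
Event 20 (EXEC): [IRQ2] PC=1: IRET -> resume MAIN at PC=2 (depth now 0) [depth=0]
Event 21 (EXEC): [MAIN] PC=2: NOP [depth=0]
Event 22 (EXEC): [MAIN] PC=3: INC 1 -> ACC=-12 [depth=0]
Event 23 (EXEC): [MAIN] PC=4: HALT [depth=0]
Max depth observed: 2

Answer: 2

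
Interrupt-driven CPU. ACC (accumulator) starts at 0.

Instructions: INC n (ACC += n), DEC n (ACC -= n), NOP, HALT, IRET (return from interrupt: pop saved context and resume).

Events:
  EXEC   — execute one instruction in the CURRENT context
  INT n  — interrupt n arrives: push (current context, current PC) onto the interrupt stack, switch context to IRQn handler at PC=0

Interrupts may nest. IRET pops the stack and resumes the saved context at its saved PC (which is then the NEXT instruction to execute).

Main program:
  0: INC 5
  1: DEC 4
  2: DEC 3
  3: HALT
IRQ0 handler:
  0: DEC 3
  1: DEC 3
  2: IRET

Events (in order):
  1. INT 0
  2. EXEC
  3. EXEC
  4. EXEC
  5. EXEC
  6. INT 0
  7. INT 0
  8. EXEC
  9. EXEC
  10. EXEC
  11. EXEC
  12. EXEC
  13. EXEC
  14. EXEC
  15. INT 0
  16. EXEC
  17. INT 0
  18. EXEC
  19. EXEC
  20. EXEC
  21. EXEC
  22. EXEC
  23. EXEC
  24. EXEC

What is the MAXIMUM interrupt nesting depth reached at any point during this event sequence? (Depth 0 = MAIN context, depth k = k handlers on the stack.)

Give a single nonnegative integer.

Answer: 2

Derivation:
Event 1 (INT 0): INT 0 arrives: push (MAIN, PC=0), enter IRQ0 at PC=0 (depth now 1) [depth=1]
Event 2 (EXEC): [IRQ0] PC=0: DEC 3 -> ACC=-3 [depth=1]
Event 3 (EXEC): [IRQ0] PC=1: DEC 3 -> ACC=-6 [depth=1]
Event 4 (EXEC): [IRQ0] PC=2: IRET -> resume MAIN at PC=0 (depth now 0) [depth=0]
Event 5 (EXEC): [MAIN] PC=0: INC 5 -> ACC=-1 [depth=0]
Event 6 (INT 0): INT 0 arrives: push (MAIN, PC=1), enter IRQ0 at PC=0 (depth now 1) [depth=1]
Event 7 (INT 0): INT 0 arrives: push (IRQ0, PC=0), enter IRQ0 at PC=0 (depth now 2) [depth=2]
Event 8 (EXEC): [IRQ0] PC=0: DEC 3 -> ACC=-4 [depth=2]
Event 9 (EXEC): [IRQ0] PC=1: DEC 3 -> ACC=-7 [depth=2]
Event 10 (EXEC): [IRQ0] PC=2: IRET -> resume IRQ0 at PC=0 (depth now 1) [depth=1]
Event 11 (EXEC): [IRQ0] PC=0: DEC 3 -> ACC=-10 [depth=1]
Event 12 (EXEC): [IRQ0] PC=1: DEC 3 -> ACC=-13 [depth=1]
Event 13 (EXEC): [IRQ0] PC=2: IRET -> resume MAIN at PC=1 (depth now 0) [depth=0]
Event 14 (EXEC): [MAIN] PC=1: DEC 4 -> ACC=-17 [depth=0]
Event 15 (INT 0): INT 0 arrives: push (MAIN, PC=2), enter IRQ0 at PC=0 (depth now 1) [depth=1]
Event 16 (EXEC): [IRQ0] PC=0: DEC 3 -> ACC=-20 [depth=1]
Event 17 (INT 0): INT 0 arrives: push (IRQ0, PC=1), enter IRQ0 at PC=0 (depth now 2) [depth=2]
Event 18 (EXEC): [IRQ0] PC=0: DEC 3 -> ACC=-23 [depth=2]
Event 19 (EXEC): [IRQ0] PC=1: DEC 3 -> ACC=-26 [depth=2]
Event 20 (EXEC): [IRQ0] PC=2: IRET -> resume IRQ0 at PC=1 (depth now 1) [depth=1]
Event 21 (EXEC): [IRQ0] PC=1: DEC 3 -> ACC=-29 [depth=1]
Event 22 (EXEC): [IRQ0] PC=2: IRET -> resume MAIN at PC=2 (depth now 0) [depth=0]
Event 23 (EXEC): [MAIN] PC=2: DEC 3 -> ACC=-32 [depth=0]
Event 24 (EXEC): [MAIN] PC=3: HALT [depth=0]
Max depth observed: 2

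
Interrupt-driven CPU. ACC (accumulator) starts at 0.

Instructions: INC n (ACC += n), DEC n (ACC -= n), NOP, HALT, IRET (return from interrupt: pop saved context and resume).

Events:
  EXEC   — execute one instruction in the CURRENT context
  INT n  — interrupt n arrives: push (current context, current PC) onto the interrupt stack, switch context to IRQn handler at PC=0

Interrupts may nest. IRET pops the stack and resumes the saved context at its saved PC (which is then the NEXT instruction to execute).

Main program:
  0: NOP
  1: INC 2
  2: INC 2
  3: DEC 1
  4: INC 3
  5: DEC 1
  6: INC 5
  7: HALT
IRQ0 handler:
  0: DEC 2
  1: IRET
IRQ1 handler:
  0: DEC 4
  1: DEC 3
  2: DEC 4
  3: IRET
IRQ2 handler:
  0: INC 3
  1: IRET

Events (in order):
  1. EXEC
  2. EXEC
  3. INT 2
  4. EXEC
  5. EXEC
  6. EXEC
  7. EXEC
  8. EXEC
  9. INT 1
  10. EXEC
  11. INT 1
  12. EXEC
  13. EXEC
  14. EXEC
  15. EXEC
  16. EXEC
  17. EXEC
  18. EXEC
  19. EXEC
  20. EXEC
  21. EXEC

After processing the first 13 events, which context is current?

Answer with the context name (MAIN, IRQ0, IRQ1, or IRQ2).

Event 1 (EXEC): [MAIN] PC=0: NOP
Event 2 (EXEC): [MAIN] PC=1: INC 2 -> ACC=2
Event 3 (INT 2): INT 2 arrives: push (MAIN, PC=2), enter IRQ2 at PC=0 (depth now 1)
Event 4 (EXEC): [IRQ2] PC=0: INC 3 -> ACC=5
Event 5 (EXEC): [IRQ2] PC=1: IRET -> resume MAIN at PC=2 (depth now 0)
Event 6 (EXEC): [MAIN] PC=2: INC 2 -> ACC=7
Event 7 (EXEC): [MAIN] PC=3: DEC 1 -> ACC=6
Event 8 (EXEC): [MAIN] PC=4: INC 3 -> ACC=9
Event 9 (INT 1): INT 1 arrives: push (MAIN, PC=5), enter IRQ1 at PC=0 (depth now 1)
Event 10 (EXEC): [IRQ1] PC=0: DEC 4 -> ACC=5
Event 11 (INT 1): INT 1 arrives: push (IRQ1, PC=1), enter IRQ1 at PC=0 (depth now 2)
Event 12 (EXEC): [IRQ1] PC=0: DEC 4 -> ACC=1
Event 13 (EXEC): [IRQ1] PC=1: DEC 3 -> ACC=-2

Answer: IRQ1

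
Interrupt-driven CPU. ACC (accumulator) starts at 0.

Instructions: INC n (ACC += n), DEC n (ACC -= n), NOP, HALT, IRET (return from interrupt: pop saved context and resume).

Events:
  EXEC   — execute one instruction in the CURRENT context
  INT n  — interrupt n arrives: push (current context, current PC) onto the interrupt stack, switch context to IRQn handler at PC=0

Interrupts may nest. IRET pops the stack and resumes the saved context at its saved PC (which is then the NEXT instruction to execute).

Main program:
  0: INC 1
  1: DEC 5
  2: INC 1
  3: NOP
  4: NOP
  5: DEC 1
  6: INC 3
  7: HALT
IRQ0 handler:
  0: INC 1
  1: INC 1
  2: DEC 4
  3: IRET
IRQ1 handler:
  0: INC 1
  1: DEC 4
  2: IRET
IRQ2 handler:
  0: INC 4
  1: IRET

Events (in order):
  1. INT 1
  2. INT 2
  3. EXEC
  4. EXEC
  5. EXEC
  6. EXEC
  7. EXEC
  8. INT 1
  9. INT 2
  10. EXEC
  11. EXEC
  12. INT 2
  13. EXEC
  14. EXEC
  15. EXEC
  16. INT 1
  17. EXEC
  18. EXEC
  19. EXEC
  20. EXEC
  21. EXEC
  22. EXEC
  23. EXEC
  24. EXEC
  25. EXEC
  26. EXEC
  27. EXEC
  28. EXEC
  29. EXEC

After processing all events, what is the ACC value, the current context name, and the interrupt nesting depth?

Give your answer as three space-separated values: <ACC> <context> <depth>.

Event 1 (INT 1): INT 1 arrives: push (MAIN, PC=0), enter IRQ1 at PC=0 (depth now 1)
Event 2 (INT 2): INT 2 arrives: push (IRQ1, PC=0), enter IRQ2 at PC=0 (depth now 2)
Event 3 (EXEC): [IRQ2] PC=0: INC 4 -> ACC=4
Event 4 (EXEC): [IRQ2] PC=1: IRET -> resume IRQ1 at PC=0 (depth now 1)
Event 5 (EXEC): [IRQ1] PC=0: INC 1 -> ACC=5
Event 6 (EXEC): [IRQ1] PC=1: DEC 4 -> ACC=1
Event 7 (EXEC): [IRQ1] PC=2: IRET -> resume MAIN at PC=0 (depth now 0)
Event 8 (INT 1): INT 1 arrives: push (MAIN, PC=0), enter IRQ1 at PC=0 (depth now 1)
Event 9 (INT 2): INT 2 arrives: push (IRQ1, PC=0), enter IRQ2 at PC=0 (depth now 2)
Event 10 (EXEC): [IRQ2] PC=0: INC 4 -> ACC=5
Event 11 (EXEC): [IRQ2] PC=1: IRET -> resume IRQ1 at PC=0 (depth now 1)
Event 12 (INT 2): INT 2 arrives: push (IRQ1, PC=0), enter IRQ2 at PC=0 (depth now 2)
Event 13 (EXEC): [IRQ2] PC=0: INC 4 -> ACC=9
Event 14 (EXEC): [IRQ2] PC=1: IRET -> resume IRQ1 at PC=0 (depth now 1)
Event 15 (EXEC): [IRQ1] PC=0: INC 1 -> ACC=10
Event 16 (INT 1): INT 1 arrives: push (IRQ1, PC=1), enter IRQ1 at PC=0 (depth now 2)
Event 17 (EXEC): [IRQ1] PC=0: INC 1 -> ACC=11
Event 18 (EXEC): [IRQ1] PC=1: DEC 4 -> ACC=7
Event 19 (EXEC): [IRQ1] PC=2: IRET -> resume IRQ1 at PC=1 (depth now 1)
Event 20 (EXEC): [IRQ1] PC=1: DEC 4 -> ACC=3
Event 21 (EXEC): [IRQ1] PC=2: IRET -> resume MAIN at PC=0 (depth now 0)
Event 22 (EXEC): [MAIN] PC=0: INC 1 -> ACC=4
Event 23 (EXEC): [MAIN] PC=1: DEC 5 -> ACC=-1
Event 24 (EXEC): [MAIN] PC=2: INC 1 -> ACC=0
Event 25 (EXEC): [MAIN] PC=3: NOP
Event 26 (EXEC): [MAIN] PC=4: NOP
Event 27 (EXEC): [MAIN] PC=5: DEC 1 -> ACC=-1
Event 28 (EXEC): [MAIN] PC=6: INC 3 -> ACC=2
Event 29 (EXEC): [MAIN] PC=7: HALT

Answer: 2 MAIN 0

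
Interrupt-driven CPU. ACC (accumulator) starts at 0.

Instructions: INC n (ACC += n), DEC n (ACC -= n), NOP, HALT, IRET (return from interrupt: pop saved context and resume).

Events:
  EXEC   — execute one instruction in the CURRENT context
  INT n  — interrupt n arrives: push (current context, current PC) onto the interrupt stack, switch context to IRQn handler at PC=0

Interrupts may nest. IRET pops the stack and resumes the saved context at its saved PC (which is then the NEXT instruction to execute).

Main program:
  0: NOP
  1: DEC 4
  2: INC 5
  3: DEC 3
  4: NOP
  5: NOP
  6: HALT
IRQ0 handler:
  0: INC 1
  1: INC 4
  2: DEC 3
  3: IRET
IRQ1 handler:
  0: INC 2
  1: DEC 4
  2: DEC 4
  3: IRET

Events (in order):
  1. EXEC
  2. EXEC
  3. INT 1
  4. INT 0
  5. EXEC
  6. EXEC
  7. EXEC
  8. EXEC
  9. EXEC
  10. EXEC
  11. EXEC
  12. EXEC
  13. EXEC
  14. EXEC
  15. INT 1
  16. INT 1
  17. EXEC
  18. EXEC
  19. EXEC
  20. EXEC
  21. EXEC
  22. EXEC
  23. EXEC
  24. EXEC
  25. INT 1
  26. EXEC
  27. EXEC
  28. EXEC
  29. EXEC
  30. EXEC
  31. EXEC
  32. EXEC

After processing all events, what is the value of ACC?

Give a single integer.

Event 1 (EXEC): [MAIN] PC=0: NOP
Event 2 (EXEC): [MAIN] PC=1: DEC 4 -> ACC=-4
Event 3 (INT 1): INT 1 arrives: push (MAIN, PC=2), enter IRQ1 at PC=0 (depth now 1)
Event 4 (INT 0): INT 0 arrives: push (IRQ1, PC=0), enter IRQ0 at PC=0 (depth now 2)
Event 5 (EXEC): [IRQ0] PC=0: INC 1 -> ACC=-3
Event 6 (EXEC): [IRQ0] PC=1: INC 4 -> ACC=1
Event 7 (EXEC): [IRQ0] PC=2: DEC 3 -> ACC=-2
Event 8 (EXEC): [IRQ0] PC=3: IRET -> resume IRQ1 at PC=0 (depth now 1)
Event 9 (EXEC): [IRQ1] PC=0: INC 2 -> ACC=0
Event 10 (EXEC): [IRQ1] PC=1: DEC 4 -> ACC=-4
Event 11 (EXEC): [IRQ1] PC=2: DEC 4 -> ACC=-8
Event 12 (EXEC): [IRQ1] PC=3: IRET -> resume MAIN at PC=2 (depth now 0)
Event 13 (EXEC): [MAIN] PC=2: INC 5 -> ACC=-3
Event 14 (EXEC): [MAIN] PC=3: DEC 3 -> ACC=-6
Event 15 (INT 1): INT 1 arrives: push (MAIN, PC=4), enter IRQ1 at PC=0 (depth now 1)
Event 16 (INT 1): INT 1 arrives: push (IRQ1, PC=0), enter IRQ1 at PC=0 (depth now 2)
Event 17 (EXEC): [IRQ1] PC=0: INC 2 -> ACC=-4
Event 18 (EXEC): [IRQ1] PC=1: DEC 4 -> ACC=-8
Event 19 (EXEC): [IRQ1] PC=2: DEC 4 -> ACC=-12
Event 20 (EXEC): [IRQ1] PC=3: IRET -> resume IRQ1 at PC=0 (depth now 1)
Event 21 (EXEC): [IRQ1] PC=0: INC 2 -> ACC=-10
Event 22 (EXEC): [IRQ1] PC=1: DEC 4 -> ACC=-14
Event 23 (EXEC): [IRQ1] PC=2: DEC 4 -> ACC=-18
Event 24 (EXEC): [IRQ1] PC=3: IRET -> resume MAIN at PC=4 (depth now 0)
Event 25 (INT 1): INT 1 arrives: push (MAIN, PC=4), enter IRQ1 at PC=0 (depth now 1)
Event 26 (EXEC): [IRQ1] PC=0: INC 2 -> ACC=-16
Event 27 (EXEC): [IRQ1] PC=1: DEC 4 -> ACC=-20
Event 28 (EXEC): [IRQ1] PC=2: DEC 4 -> ACC=-24
Event 29 (EXEC): [IRQ1] PC=3: IRET -> resume MAIN at PC=4 (depth now 0)
Event 30 (EXEC): [MAIN] PC=4: NOP
Event 31 (EXEC): [MAIN] PC=5: NOP
Event 32 (EXEC): [MAIN] PC=6: HALT

Answer: -24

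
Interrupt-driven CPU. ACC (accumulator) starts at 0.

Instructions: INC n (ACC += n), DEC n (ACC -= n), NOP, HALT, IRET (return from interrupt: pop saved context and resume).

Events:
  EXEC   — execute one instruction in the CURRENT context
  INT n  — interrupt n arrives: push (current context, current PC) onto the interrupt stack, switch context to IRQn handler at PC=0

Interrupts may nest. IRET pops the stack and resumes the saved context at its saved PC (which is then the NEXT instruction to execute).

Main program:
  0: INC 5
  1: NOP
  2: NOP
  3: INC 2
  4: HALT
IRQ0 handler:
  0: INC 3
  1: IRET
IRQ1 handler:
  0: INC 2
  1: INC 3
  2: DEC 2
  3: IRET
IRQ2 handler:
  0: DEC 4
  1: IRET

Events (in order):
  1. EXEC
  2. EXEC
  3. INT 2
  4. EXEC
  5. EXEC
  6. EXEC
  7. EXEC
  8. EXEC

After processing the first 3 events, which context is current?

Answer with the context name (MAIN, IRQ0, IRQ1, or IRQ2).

Event 1 (EXEC): [MAIN] PC=0: INC 5 -> ACC=5
Event 2 (EXEC): [MAIN] PC=1: NOP
Event 3 (INT 2): INT 2 arrives: push (MAIN, PC=2), enter IRQ2 at PC=0 (depth now 1)

Answer: IRQ2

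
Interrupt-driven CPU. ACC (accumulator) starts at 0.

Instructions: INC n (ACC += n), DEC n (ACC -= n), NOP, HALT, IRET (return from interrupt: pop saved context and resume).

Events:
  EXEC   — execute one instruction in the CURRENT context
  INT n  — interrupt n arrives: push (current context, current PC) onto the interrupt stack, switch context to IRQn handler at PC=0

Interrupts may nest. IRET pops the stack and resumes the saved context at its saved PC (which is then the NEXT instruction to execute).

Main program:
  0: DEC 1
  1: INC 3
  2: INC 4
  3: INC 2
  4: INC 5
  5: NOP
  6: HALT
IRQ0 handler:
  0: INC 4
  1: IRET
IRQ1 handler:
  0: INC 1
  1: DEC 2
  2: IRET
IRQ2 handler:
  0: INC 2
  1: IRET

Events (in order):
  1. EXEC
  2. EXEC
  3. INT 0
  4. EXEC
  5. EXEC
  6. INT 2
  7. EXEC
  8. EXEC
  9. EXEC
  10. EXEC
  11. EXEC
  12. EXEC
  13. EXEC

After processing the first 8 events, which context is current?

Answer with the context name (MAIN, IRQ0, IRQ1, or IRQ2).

Answer: MAIN

Derivation:
Event 1 (EXEC): [MAIN] PC=0: DEC 1 -> ACC=-1
Event 2 (EXEC): [MAIN] PC=1: INC 3 -> ACC=2
Event 3 (INT 0): INT 0 arrives: push (MAIN, PC=2), enter IRQ0 at PC=0 (depth now 1)
Event 4 (EXEC): [IRQ0] PC=0: INC 4 -> ACC=6
Event 5 (EXEC): [IRQ0] PC=1: IRET -> resume MAIN at PC=2 (depth now 0)
Event 6 (INT 2): INT 2 arrives: push (MAIN, PC=2), enter IRQ2 at PC=0 (depth now 1)
Event 7 (EXEC): [IRQ2] PC=0: INC 2 -> ACC=8
Event 8 (EXEC): [IRQ2] PC=1: IRET -> resume MAIN at PC=2 (depth now 0)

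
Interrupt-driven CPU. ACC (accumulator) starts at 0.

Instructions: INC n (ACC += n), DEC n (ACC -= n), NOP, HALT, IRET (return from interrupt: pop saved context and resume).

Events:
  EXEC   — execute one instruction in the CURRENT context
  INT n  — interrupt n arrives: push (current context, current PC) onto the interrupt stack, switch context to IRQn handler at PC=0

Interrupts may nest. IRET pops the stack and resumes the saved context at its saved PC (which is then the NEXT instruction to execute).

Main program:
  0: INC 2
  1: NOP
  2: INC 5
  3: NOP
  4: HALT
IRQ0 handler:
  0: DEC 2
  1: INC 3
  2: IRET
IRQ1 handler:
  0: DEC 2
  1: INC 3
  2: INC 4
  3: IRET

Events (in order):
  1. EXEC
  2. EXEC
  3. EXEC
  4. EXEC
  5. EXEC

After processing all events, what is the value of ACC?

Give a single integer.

Answer: 7

Derivation:
Event 1 (EXEC): [MAIN] PC=0: INC 2 -> ACC=2
Event 2 (EXEC): [MAIN] PC=1: NOP
Event 3 (EXEC): [MAIN] PC=2: INC 5 -> ACC=7
Event 4 (EXEC): [MAIN] PC=3: NOP
Event 5 (EXEC): [MAIN] PC=4: HALT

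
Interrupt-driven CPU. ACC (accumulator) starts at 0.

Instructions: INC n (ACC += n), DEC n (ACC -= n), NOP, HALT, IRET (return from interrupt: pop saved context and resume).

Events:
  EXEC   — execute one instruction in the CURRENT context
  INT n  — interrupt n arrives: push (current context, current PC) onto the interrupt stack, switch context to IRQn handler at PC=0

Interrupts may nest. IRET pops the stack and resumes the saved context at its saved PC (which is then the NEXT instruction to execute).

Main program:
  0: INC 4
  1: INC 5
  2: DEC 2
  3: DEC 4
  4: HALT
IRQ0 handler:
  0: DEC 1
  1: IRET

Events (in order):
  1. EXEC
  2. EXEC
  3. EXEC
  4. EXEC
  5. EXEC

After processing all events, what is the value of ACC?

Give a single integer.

Answer: 3

Derivation:
Event 1 (EXEC): [MAIN] PC=0: INC 4 -> ACC=4
Event 2 (EXEC): [MAIN] PC=1: INC 5 -> ACC=9
Event 3 (EXEC): [MAIN] PC=2: DEC 2 -> ACC=7
Event 4 (EXEC): [MAIN] PC=3: DEC 4 -> ACC=3
Event 5 (EXEC): [MAIN] PC=4: HALT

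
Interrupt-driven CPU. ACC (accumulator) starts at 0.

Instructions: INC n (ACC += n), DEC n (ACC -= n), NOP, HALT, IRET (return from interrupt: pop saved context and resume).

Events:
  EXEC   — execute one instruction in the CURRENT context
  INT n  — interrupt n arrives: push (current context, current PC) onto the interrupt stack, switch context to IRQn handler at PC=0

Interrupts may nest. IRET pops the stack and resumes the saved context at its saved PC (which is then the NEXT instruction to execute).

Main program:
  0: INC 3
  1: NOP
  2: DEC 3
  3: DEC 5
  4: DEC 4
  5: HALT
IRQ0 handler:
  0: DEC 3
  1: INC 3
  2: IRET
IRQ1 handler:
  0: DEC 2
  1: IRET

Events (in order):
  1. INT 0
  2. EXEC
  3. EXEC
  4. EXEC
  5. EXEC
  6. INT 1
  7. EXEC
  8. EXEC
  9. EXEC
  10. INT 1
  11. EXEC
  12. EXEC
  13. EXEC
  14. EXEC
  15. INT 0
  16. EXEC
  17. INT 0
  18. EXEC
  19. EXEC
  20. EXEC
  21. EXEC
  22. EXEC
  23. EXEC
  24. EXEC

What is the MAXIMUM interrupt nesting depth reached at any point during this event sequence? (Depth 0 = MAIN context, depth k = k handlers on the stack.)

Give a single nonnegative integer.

Event 1 (INT 0): INT 0 arrives: push (MAIN, PC=0), enter IRQ0 at PC=0 (depth now 1) [depth=1]
Event 2 (EXEC): [IRQ0] PC=0: DEC 3 -> ACC=-3 [depth=1]
Event 3 (EXEC): [IRQ0] PC=1: INC 3 -> ACC=0 [depth=1]
Event 4 (EXEC): [IRQ0] PC=2: IRET -> resume MAIN at PC=0 (depth now 0) [depth=0]
Event 5 (EXEC): [MAIN] PC=0: INC 3 -> ACC=3 [depth=0]
Event 6 (INT 1): INT 1 arrives: push (MAIN, PC=1), enter IRQ1 at PC=0 (depth now 1) [depth=1]
Event 7 (EXEC): [IRQ1] PC=0: DEC 2 -> ACC=1 [depth=1]
Event 8 (EXEC): [IRQ1] PC=1: IRET -> resume MAIN at PC=1 (depth now 0) [depth=0]
Event 9 (EXEC): [MAIN] PC=1: NOP [depth=0]
Event 10 (INT 1): INT 1 arrives: push (MAIN, PC=2), enter IRQ1 at PC=0 (depth now 1) [depth=1]
Event 11 (EXEC): [IRQ1] PC=0: DEC 2 -> ACC=-1 [depth=1]
Event 12 (EXEC): [IRQ1] PC=1: IRET -> resume MAIN at PC=2 (depth now 0) [depth=0]
Event 13 (EXEC): [MAIN] PC=2: DEC 3 -> ACC=-4 [depth=0]
Event 14 (EXEC): [MAIN] PC=3: DEC 5 -> ACC=-9 [depth=0]
Event 15 (INT 0): INT 0 arrives: push (MAIN, PC=4), enter IRQ0 at PC=0 (depth now 1) [depth=1]
Event 16 (EXEC): [IRQ0] PC=0: DEC 3 -> ACC=-12 [depth=1]
Event 17 (INT 0): INT 0 arrives: push (IRQ0, PC=1), enter IRQ0 at PC=0 (depth now 2) [depth=2]
Event 18 (EXEC): [IRQ0] PC=0: DEC 3 -> ACC=-15 [depth=2]
Event 19 (EXEC): [IRQ0] PC=1: INC 3 -> ACC=-12 [depth=2]
Event 20 (EXEC): [IRQ0] PC=2: IRET -> resume IRQ0 at PC=1 (depth now 1) [depth=1]
Event 21 (EXEC): [IRQ0] PC=1: INC 3 -> ACC=-9 [depth=1]
Event 22 (EXEC): [IRQ0] PC=2: IRET -> resume MAIN at PC=4 (depth now 0) [depth=0]
Event 23 (EXEC): [MAIN] PC=4: DEC 4 -> ACC=-13 [depth=0]
Event 24 (EXEC): [MAIN] PC=5: HALT [depth=0]
Max depth observed: 2

Answer: 2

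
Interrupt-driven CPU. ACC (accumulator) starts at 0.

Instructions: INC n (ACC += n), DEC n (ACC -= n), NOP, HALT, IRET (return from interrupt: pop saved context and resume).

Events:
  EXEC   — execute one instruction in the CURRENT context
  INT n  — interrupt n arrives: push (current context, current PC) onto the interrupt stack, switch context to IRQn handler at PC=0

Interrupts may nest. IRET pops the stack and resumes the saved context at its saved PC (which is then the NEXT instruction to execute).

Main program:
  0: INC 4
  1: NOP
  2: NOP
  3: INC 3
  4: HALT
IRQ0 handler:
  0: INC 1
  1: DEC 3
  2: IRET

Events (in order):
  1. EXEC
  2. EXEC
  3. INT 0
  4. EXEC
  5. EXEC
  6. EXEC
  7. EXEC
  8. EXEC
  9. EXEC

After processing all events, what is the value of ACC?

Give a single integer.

Answer: 5

Derivation:
Event 1 (EXEC): [MAIN] PC=0: INC 4 -> ACC=4
Event 2 (EXEC): [MAIN] PC=1: NOP
Event 3 (INT 0): INT 0 arrives: push (MAIN, PC=2), enter IRQ0 at PC=0 (depth now 1)
Event 4 (EXEC): [IRQ0] PC=0: INC 1 -> ACC=5
Event 5 (EXEC): [IRQ0] PC=1: DEC 3 -> ACC=2
Event 6 (EXEC): [IRQ0] PC=2: IRET -> resume MAIN at PC=2 (depth now 0)
Event 7 (EXEC): [MAIN] PC=2: NOP
Event 8 (EXEC): [MAIN] PC=3: INC 3 -> ACC=5
Event 9 (EXEC): [MAIN] PC=4: HALT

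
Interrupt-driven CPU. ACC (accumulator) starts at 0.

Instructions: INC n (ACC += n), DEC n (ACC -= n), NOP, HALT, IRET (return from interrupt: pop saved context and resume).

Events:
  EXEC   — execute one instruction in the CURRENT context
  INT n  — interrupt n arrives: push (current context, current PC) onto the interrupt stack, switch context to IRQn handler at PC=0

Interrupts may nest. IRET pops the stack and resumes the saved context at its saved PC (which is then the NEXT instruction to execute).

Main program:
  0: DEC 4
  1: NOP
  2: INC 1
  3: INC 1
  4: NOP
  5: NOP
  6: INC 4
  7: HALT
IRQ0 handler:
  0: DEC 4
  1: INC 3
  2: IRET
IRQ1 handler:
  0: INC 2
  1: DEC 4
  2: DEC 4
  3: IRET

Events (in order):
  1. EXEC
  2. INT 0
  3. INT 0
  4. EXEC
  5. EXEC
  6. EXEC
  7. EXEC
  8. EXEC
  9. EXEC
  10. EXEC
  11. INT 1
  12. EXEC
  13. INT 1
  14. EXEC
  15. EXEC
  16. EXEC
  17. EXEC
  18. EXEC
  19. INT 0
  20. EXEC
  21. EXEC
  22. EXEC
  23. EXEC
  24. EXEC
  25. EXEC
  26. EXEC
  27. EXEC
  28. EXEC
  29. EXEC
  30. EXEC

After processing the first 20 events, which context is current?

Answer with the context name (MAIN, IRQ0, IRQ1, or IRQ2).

Event 1 (EXEC): [MAIN] PC=0: DEC 4 -> ACC=-4
Event 2 (INT 0): INT 0 arrives: push (MAIN, PC=1), enter IRQ0 at PC=0 (depth now 1)
Event 3 (INT 0): INT 0 arrives: push (IRQ0, PC=0), enter IRQ0 at PC=0 (depth now 2)
Event 4 (EXEC): [IRQ0] PC=0: DEC 4 -> ACC=-8
Event 5 (EXEC): [IRQ0] PC=1: INC 3 -> ACC=-5
Event 6 (EXEC): [IRQ0] PC=2: IRET -> resume IRQ0 at PC=0 (depth now 1)
Event 7 (EXEC): [IRQ0] PC=0: DEC 4 -> ACC=-9
Event 8 (EXEC): [IRQ0] PC=1: INC 3 -> ACC=-6
Event 9 (EXEC): [IRQ0] PC=2: IRET -> resume MAIN at PC=1 (depth now 0)
Event 10 (EXEC): [MAIN] PC=1: NOP
Event 11 (INT 1): INT 1 arrives: push (MAIN, PC=2), enter IRQ1 at PC=0 (depth now 1)
Event 12 (EXEC): [IRQ1] PC=0: INC 2 -> ACC=-4
Event 13 (INT 1): INT 1 arrives: push (IRQ1, PC=1), enter IRQ1 at PC=0 (depth now 2)
Event 14 (EXEC): [IRQ1] PC=0: INC 2 -> ACC=-2
Event 15 (EXEC): [IRQ1] PC=1: DEC 4 -> ACC=-6
Event 16 (EXEC): [IRQ1] PC=2: DEC 4 -> ACC=-10
Event 17 (EXEC): [IRQ1] PC=3: IRET -> resume IRQ1 at PC=1 (depth now 1)
Event 18 (EXEC): [IRQ1] PC=1: DEC 4 -> ACC=-14
Event 19 (INT 0): INT 0 arrives: push (IRQ1, PC=2), enter IRQ0 at PC=0 (depth now 2)
Event 20 (EXEC): [IRQ0] PC=0: DEC 4 -> ACC=-18

Answer: IRQ0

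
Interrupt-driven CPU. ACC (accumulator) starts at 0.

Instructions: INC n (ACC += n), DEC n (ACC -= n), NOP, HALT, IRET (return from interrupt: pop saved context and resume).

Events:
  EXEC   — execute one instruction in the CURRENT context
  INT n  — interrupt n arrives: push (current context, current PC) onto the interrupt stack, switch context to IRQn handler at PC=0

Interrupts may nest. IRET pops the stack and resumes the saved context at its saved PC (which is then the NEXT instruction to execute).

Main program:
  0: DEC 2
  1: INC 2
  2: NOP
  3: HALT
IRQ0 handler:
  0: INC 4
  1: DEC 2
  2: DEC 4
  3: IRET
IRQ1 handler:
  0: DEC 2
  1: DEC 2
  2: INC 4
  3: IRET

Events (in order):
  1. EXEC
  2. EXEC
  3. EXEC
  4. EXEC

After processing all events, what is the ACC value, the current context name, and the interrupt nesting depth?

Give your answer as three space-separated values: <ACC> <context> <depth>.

Event 1 (EXEC): [MAIN] PC=0: DEC 2 -> ACC=-2
Event 2 (EXEC): [MAIN] PC=1: INC 2 -> ACC=0
Event 3 (EXEC): [MAIN] PC=2: NOP
Event 4 (EXEC): [MAIN] PC=3: HALT

Answer: 0 MAIN 0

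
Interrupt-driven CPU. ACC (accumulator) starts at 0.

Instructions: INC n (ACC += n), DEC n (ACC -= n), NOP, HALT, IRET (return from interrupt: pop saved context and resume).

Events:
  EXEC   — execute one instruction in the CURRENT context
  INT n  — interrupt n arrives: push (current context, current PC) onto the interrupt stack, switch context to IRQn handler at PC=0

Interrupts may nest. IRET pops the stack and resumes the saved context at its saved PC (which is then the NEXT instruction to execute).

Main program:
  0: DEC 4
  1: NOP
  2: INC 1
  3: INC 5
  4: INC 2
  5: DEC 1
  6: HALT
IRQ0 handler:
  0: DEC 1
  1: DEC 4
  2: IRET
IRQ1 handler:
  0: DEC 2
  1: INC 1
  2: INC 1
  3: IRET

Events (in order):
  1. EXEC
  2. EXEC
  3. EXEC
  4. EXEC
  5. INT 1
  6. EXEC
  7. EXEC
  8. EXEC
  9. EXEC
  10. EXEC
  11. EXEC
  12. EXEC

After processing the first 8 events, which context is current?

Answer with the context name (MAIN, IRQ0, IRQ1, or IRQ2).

Answer: IRQ1

Derivation:
Event 1 (EXEC): [MAIN] PC=0: DEC 4 -> ACC=-4
Event 2 (EXEC): [MAIN] PC=1: NOP
Event 3 (EXEC): [MAIN] PC=2: INC 1 -> ACC=-3
Event 4 (EXEC): [MAIN] PC=3: INC 5 -> ACC=2
Event 5 (INT 1): INT 1 arrives: push (MAIN, PC=4), enter IRQ1 at PC=0 (depth now 1)
Event 6 (EXEC): [IRQ1] PC=0: DEC 2 -> ACC=0
Event 7 (EXEC): [IRQ1] PC=1: INC 1 -> ACC=1
Event 8 (EXEC): [IRQ1] PC=2: INC 1 -> ACC=2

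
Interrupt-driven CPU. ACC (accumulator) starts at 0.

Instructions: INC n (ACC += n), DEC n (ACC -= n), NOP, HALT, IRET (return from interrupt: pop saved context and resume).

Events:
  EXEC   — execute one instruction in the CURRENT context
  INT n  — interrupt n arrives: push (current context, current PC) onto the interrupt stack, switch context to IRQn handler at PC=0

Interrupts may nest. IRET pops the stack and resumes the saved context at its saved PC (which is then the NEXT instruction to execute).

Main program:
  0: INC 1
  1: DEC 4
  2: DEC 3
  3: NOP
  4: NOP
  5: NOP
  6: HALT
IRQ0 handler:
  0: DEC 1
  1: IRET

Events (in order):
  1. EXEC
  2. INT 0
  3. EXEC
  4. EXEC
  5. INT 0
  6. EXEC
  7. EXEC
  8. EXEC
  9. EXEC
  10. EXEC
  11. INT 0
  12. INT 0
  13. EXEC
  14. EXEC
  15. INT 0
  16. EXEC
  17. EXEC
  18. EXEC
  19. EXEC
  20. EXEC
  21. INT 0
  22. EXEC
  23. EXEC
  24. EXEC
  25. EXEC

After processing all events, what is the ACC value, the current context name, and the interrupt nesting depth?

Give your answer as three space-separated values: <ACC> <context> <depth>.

Event 1 (EXEC): [MAIN] PC=0: INC 1 -> ACC=1
Event 2 (INT 0): INT 0 arrives: push (MAIN, PC=1), enter IRQ0 at PC=0 (depth now 1)
Event 3 (EXEC): [IRQ0] PC=0: DEC 1 -> ACC=0
Event 4 (EXEC): [IRQ0] PC=1: IRET -> resume MAIN at PC=1 (depth now 0)
Event 5 (INT 0): INT 0 arrives: push (MAIN, PC=1), enter IRQ0 at PC=0 (depth now 1)
Event 6 (EXEC): [IRQ0] PC=0: DEC 1 -> ACC=-1
Event 7 (EXEC): [IRQ0] PC=1: IRET -> resume MAIN at PC=1 (depth now 0)
Event 8 (EXEC): [MAIN] PC=1: DEC 4 -> ACC=-5
Event 9 (EXEC): [MAIN] PC=2: DEC 3 -> ACC=-8
Event 10 (EXEC): [MAIN] PC=3: NOP
Event 11 (INT 0): INT 0 arrives: push (MAIN, PC=4), enter IRQ0 at PC=0 (depth now 1)
Event 12 (INT 0): INT 0 arrives: push (IRQ0, PC=0), enter IRQ0 at PC=0 (depth now 2)
Event 13 (EXEC): [IRQ0] PC=0: DEC 1 -> ACC=-9
Event 14 (EXEC): [IRQ0] PC=1: IRET -> resume IRQ0 at PC=0 (depth now 1)
Event 15 (INT 0): INT 0 arrives: push (IRQ0, PC=0), enter IRQ0 at PC=0 (depth now 2)
Event 16 (EXEC): [IRQ0] PC=0: DEC 1 -> ACC=-10
Event 17 (EXEC): [IRQ0] PC=1: IRET -> resume IRQ0 at PC=0 (depth now 1)
Event 18 (EXEC): [IRQ0] PC=0: DEC 1 -> ACC=-11
Event 19 (EXEC): [IRQ0] PC=1: IRET -> resume MAIN at PC=4 (depth now 0)
Event 20 (EXEC): [MAIN] PC=4: NOP
Event 21 (INT 0): INT 0 arrives: push (MAIN, PC=5), enter IRQ0 at PC=0 (depth now 1)
Event 22 (EXEC): [IRQ0] PC=0: DEC 1 -> ACC=-12
Event 23 (EXEC): [IRQ0] PC=1: IRET -> resume MAIN at PC=5 (depth now 0)
Event 24 (EXEC): [MAIN] PC=5: NOP
Event 25 (EXEC): [MAIN] PC=6: HALT

Answer: -12 MAIN 0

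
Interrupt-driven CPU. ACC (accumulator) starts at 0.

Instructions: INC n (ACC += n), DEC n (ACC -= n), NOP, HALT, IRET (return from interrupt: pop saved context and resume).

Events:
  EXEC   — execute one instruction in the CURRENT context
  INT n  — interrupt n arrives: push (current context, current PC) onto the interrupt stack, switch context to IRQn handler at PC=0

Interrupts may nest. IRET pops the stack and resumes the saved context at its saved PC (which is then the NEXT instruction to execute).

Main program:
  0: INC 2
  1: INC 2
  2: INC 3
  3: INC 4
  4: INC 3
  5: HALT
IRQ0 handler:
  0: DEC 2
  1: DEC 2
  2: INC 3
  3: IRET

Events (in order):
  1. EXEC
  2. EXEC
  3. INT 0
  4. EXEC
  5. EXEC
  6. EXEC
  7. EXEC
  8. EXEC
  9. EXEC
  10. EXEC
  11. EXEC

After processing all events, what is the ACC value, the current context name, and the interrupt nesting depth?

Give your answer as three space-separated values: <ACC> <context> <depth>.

Event 1 (EXEC): [MAIN] PC=0: INC 2 -> ACC=2
Event 2 (EXEC): [MAIN] PC=1: INC 2 -> ACC=4
Event 3 (INT 0): INT 0 arrives: push (MAIN, PC=2), enter IRQ0 at PC=0 (depth now 1)
Event 4 (EXEC): [IRQ0] PC=0: DEC 2 -> ACC=2
Event 5 (EXEC): [IRQ0] PC=1: DEC 2 -> ACC=0
Event 6 (EXEC): [IRQ0] PC=2: INC 3 -> ACC=3
Event 7 (EXEC): [IRQ0] PC=3: IRET -> resume MAIN at PC=2 (depth now 0)
Event 8 (EXEC): [MAIN] PC=2: INC 3 -> ACC=6
Event 9 (EXEC): [MAIN] PC=3: INC 4 -> ACC=10
Event 10 (EXEC): [MAIN] PC=4: INC 3 -> ACC=13
Event 11 (EXEC): [MAIN] PC=5: HALT

Answer: 13 MAIN 0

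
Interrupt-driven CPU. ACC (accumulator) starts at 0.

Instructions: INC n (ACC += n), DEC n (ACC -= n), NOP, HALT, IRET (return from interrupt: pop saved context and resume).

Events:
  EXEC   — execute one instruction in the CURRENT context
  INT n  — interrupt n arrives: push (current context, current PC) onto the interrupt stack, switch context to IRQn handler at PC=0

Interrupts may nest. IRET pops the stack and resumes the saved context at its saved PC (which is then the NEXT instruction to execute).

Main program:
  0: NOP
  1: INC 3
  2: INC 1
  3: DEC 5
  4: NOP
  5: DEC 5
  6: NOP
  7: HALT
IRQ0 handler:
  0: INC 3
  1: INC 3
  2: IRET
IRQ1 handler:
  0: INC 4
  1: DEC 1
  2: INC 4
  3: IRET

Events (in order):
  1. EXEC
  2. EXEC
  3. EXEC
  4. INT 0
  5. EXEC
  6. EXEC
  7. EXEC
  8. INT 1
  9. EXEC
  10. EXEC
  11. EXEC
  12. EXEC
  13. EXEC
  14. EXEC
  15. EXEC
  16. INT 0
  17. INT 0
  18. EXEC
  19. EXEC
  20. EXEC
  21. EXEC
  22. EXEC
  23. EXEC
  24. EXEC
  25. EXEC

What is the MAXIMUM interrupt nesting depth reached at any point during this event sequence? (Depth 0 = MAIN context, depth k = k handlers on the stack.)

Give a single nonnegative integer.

Answer: 2

Derivation:
Event 1 (EXEC): [MAIN] PC=0: NOP [depth=0]
Event 2 (EXEC): [MAIN] PC=1: INC 3 -> ACC=3 [depth=0]
Event 3 (EXEC): [MAIN] PC=2: INC 1 -> ACC=4 [depth=0]
Event 4 (INT 0): INT 0 arrives: push (MAIN, PC=3), enter IRQ0 at PC=0 (depth now 1) [depth=1]
Event 5 (EXEC): [IRQ0] PC=0: INC 3 -> ACC=7 [depth=1]
Event 6 (EXEC): [IRQ0] PC=1: INC 3 -> ACC=10 [depth=1]
Event 7 (EXEC): [IRQ0] PC=2: IRET -> resume MAIN at PC=3 (depth now 0) [depth=0]
Event 8 (INT 1): INT 1 arrives: push (MAIN, PC=3), enter IRQ1 at PC=0 (depth now 1) [depth=1]
Event 9 (EXEC): [IRQ1] PC=0: INC 4 -> ACC=14 [depth=1]
Event 10 (EXEC): [IRQ1] PC=1: DEC 1 -> ACC=13 [depth=1]
Event 11 (EXEC): [IRQ1] PC=2: INC 4 -> ACC=17 [depth=1]
Event 12 (EXEC): [IRQ1] PC=3: IRET -> resume MAIN at PC=3 (depth now 0) [depth=0]
Event 13 (EXEC): [MAIN] PC=3: DEC 5 -> ACC=12 [depth=0]
Event 14 (EXEC): [MAIN] PC=4: NOP [depth=0]
Event 15 (EXEC): [MAIN] PC=5: DEC 5 -> ACC=7 [depth=0]
Event 16 (INT 0): INT 0 arrives: push (MAIN, PC=6), enter IRQ0 at PC=0 (depth now 1) [depth=1]
Event 17 (INT 0): INT 0 arrives: push (IRQ0, PC=0), enter IRQ0 at PC=0 (depth now 2) [depth=2]
Event 18 (EXEC): [IRQ0] PC=0: INC 3 -> ACC=10 [depth=2]
Event 19 (EXEC): [IRQ0] PC=1: INC 3 -> ACC=13 [depth=2]
Event 20 (EXEC): [IRQ0] PC=2: IRET -> resume IRQ0 at PC=0 (depth now 1) [depth=1]
Event 21 (EXEC): [IRQ0] PC=0: INC 3 -> ACC=16 [depth=1]
Event 22 (EXEC): [IRQ0] PC=1: INC 3 -> ACC=19 [depth=1]
Event 23 (EXEC): [IRQ0] PC=2: IRET -> resume MAIN at PC=6 (depth now 0) [depth=0]
Event 24 (EXEC): [MAIN] PC=6: NOP [depth=0]
Event 25 (EXEC): [MAIN] PC=7: HALT [depth=0]
Max depth observed: 2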